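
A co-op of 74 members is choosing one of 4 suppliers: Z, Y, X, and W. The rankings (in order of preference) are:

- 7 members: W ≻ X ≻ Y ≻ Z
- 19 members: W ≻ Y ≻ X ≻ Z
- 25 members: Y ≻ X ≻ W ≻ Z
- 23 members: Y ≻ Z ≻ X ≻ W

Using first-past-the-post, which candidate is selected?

First-place votes: Z 0, Y 48, X 0, W 26.
Y has the most first-place votes.

Y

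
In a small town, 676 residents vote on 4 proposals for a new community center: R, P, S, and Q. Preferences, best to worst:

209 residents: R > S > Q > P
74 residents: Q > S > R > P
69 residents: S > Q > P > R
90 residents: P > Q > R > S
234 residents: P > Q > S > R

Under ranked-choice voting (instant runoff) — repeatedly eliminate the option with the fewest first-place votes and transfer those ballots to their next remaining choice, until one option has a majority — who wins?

Round 1: R 209, P 324, S 69, Q 74. Eliminate S.
Round 2: R 209, P 324, Q 143. Eliminate Q.
Round 3: R 283, P 393. P has a majority.

P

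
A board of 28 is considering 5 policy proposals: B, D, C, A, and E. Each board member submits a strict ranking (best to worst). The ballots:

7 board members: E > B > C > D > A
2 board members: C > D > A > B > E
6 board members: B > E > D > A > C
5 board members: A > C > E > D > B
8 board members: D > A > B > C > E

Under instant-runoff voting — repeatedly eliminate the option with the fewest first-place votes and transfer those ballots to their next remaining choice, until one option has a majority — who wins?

Round 1: B 6, D 8, C 2, A 5, E 7. Eliminate C.
Round 2: B 6, D 10, A 5, E 7. Eliminate A.
Round 3: B 6, D 10, E 12. Eliminate B.
Round 4: D 10, E 18. E has a majority.

E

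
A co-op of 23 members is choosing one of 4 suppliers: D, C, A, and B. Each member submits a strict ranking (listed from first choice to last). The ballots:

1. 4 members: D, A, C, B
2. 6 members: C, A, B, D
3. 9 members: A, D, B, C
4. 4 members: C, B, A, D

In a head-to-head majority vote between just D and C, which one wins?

Voters preferring D to C: 13; preferring C to D: 10.
D wins the head-to-head.

D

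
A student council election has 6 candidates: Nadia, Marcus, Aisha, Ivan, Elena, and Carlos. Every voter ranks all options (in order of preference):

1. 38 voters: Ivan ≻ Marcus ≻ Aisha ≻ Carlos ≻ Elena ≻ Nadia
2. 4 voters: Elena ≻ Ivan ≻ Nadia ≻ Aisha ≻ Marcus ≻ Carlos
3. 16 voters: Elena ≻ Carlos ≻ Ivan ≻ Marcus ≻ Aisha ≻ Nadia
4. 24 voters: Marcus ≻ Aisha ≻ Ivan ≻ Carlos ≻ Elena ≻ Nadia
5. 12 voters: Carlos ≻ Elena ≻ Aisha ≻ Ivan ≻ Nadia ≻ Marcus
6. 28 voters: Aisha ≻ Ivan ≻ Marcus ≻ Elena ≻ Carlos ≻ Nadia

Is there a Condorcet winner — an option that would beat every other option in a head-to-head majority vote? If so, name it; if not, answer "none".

none

Checking pairwise contests:
Marcus beats Nadia 106–16.
Ivan beats Marcus 98–24.
Marcus beats Aisha 78–44.
Aisha beats Ivan 64–58.
Marcus beats Elena 90–32.
Marcus beats Carlos 94–28.
Every option loses at least one head-to-head, so there is no Condorcet winner.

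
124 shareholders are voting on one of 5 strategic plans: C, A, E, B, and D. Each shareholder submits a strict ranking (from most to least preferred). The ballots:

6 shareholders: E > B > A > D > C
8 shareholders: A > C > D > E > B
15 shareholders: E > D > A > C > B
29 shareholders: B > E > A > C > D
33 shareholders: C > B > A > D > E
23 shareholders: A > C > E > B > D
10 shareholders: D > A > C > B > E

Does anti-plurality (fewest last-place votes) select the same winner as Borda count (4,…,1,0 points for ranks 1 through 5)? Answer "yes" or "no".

Anti-plurality — last-place votes: C 6, A 0, E 43, B 23, D 52. Winner: A.
Borda — scores: C 289, A 320, E 225, B 266, D 140. Winner: A.
The two methods agree.

yes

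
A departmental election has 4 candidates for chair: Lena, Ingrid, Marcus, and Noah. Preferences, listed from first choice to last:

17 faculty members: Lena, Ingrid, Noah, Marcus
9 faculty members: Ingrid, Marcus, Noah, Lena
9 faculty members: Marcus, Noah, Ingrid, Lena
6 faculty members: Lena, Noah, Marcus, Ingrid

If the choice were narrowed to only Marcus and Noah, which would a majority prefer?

Noah

Voters preferring Marcus to Noah: 18; preferring Noah to Marcus: 23.
Noah wins the head-to-head.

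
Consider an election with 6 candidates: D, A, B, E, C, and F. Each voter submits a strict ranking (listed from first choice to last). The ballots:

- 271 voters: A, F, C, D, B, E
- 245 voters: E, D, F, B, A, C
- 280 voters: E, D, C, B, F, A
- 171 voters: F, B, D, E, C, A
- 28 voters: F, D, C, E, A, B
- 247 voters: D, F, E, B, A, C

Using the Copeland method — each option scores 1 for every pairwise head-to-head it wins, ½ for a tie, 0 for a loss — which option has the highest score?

D

D: beats A, B, E, C, and F → score 5.
A: beats C; loses to D, B, E, and F → score 1.
B: beats A and C; loses to D, E, and F → score 2.
E: beats A, B, and C; loses to D and F → score 3.
C: loses to D, A, B, E, and F → score 0.
F: beats A, B, E, and C; loses to D → score 4.
D has the best pairwise record.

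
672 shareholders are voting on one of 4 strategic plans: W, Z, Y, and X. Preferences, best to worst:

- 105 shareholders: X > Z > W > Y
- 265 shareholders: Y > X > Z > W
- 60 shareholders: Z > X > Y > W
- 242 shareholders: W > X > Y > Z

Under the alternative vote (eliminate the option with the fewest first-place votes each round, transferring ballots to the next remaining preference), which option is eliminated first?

Round 1: W 242, Z 60, Y 265, X 105. Eliminate Z.

Z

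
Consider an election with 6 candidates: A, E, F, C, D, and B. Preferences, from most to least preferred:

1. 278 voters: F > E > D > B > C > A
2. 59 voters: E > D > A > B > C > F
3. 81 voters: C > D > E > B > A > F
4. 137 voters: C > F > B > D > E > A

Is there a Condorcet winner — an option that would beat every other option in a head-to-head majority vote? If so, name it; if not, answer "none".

F vs A: 415–140 for F.
F vs E: 415–140 for F.
F vs C: 278–277 for F.
F vs D: 415–140 for F.
F vs B: 415–140 for F.
F beats every other option head-to-head.

F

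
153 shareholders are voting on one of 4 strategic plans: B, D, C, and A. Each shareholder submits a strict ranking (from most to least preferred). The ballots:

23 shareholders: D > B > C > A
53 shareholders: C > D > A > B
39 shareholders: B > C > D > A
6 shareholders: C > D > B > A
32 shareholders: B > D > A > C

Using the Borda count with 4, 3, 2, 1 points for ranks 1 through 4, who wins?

B: 23·3 + 53·1 + 39·4 + 6·2 + 32·4 = 418
D: 23·4 + 53·3 + 39·2 + 6·3 + 32·3 = 443
C: 23·2 + 53·4 + 39·3 + 6·4 + 32·1 = 431
A: 23·1 + 53·2 + 39·1 + 6·1 + 32·2 = 238
D has the highest Borda score (443).

D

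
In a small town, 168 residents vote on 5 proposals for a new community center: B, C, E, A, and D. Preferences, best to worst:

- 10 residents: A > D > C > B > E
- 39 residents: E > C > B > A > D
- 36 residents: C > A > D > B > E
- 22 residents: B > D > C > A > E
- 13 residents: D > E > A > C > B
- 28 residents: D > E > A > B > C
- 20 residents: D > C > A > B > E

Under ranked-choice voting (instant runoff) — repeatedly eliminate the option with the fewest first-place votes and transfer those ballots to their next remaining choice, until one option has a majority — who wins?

D

Round 1: B 22, C 36, E 39, A 10, D 61. Eliminate A.
Round 2: B 22, C 36, E 39, D 71. Eliminate B.
Round 3: C 36, E 39, D 93. D has a majority.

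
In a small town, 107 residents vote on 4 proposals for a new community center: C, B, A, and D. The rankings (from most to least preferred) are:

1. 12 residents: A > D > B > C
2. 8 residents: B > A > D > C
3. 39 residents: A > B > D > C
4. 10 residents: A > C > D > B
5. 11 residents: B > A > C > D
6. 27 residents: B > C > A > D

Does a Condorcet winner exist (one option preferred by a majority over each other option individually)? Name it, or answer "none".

A

A vs C: 80–27 for A.
A vs B: 61–46 for A.
A vs D: 107–0 for A.
A beats every other option head-to-head.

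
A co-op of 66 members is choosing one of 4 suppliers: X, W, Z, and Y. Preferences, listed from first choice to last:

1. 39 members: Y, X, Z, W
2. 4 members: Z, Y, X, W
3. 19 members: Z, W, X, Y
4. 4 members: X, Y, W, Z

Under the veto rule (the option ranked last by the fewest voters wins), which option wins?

X

Last-place votes: X 0, W 43, Z 4, Y 19.
X is ranked last by the fewest voters, so X wins.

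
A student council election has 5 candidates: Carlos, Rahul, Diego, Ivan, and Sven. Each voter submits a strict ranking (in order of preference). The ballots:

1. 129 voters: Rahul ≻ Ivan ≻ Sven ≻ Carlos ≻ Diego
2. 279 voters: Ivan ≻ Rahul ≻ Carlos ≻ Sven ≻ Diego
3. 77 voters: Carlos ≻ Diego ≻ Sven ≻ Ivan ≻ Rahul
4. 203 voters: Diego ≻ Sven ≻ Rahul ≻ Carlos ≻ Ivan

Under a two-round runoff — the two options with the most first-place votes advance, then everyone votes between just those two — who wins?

Ivan

Round 1 first-place votes: Carlos 77, Rahul 129, Diego 203, Ivan 279, Sven 0.
Ivan and Diego advance.
Runoff: Ivan is preferred to Diego by 408 voters; Diego by 280.
Ivan wins the runoff.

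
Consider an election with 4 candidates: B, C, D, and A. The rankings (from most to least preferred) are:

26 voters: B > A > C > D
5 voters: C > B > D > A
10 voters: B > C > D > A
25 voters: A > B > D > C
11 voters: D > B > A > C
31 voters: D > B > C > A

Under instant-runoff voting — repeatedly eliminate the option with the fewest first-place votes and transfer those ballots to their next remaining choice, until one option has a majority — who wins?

Round 1: B 36, C 5, D 42, A 25. Eliminate C.
Round 2: B 41, D 42, A 25. Eliminate A.
Round 3: B 66, D 42. B has a majority.

B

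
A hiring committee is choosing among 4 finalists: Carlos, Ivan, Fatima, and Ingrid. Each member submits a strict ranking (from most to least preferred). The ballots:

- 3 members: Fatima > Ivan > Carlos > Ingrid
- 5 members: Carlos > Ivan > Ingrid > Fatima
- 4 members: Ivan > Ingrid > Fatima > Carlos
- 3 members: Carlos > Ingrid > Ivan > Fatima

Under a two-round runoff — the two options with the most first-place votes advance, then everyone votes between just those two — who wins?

Carlos

Round 1 first-place votes: Carlos 8, Ivan 4, Fatima 3, Ingrid 0.
Carlos and Ivan advance.
Runoff: Carlos is preferred to Ivan by 8 voters; Ivan by 7.
Carlos wins the runoff.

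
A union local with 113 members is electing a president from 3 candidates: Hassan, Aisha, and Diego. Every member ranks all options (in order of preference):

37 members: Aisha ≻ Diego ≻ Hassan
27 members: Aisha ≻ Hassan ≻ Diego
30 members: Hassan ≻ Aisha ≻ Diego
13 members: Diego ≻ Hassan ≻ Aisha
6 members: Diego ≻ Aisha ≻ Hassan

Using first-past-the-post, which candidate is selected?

First-place votes: Hassan 30, Aisha 64, Diego 19.
Aisha has the most first-place votes.

Aisha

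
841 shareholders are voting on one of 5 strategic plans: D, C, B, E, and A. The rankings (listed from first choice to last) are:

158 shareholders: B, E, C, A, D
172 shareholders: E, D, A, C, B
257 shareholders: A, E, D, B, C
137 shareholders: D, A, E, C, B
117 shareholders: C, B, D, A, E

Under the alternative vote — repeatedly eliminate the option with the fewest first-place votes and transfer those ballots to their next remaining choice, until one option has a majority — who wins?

Round 1: D 137, C 117, B 158, E 172, A 257. Eliminate C.
Round 2: D 137, B 275, E 172, A 257. Eliminate D.
Round 3: B 275, E 172, A 394. Eliminate E.
Round 4: B 275, A 566. A has a majority.

A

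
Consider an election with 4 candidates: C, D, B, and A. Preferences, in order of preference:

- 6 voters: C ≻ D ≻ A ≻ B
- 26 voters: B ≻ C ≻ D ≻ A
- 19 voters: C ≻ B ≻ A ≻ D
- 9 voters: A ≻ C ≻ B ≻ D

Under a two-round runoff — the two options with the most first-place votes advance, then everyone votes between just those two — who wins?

Round 1 first-place votes: C 25, D 0, B 26, A 9.
B and C advance.
Runoff: B is preferred to C by 26 voters; C by 34.
C wins the runoff.

C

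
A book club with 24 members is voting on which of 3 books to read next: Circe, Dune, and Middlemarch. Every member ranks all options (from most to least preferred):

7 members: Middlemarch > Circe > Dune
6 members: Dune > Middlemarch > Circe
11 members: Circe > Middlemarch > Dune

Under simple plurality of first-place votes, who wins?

Circe

First-place votes: Circe 11, Dune 6, Middlemarch 7.
Circe has the most first-place votes.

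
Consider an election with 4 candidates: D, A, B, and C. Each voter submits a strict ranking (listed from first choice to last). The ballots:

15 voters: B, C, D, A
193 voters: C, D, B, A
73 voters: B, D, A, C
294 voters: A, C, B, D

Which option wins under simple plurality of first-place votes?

First-place votes: D 0, A 294, B 88, C 193.
A has the most first-place votes.

A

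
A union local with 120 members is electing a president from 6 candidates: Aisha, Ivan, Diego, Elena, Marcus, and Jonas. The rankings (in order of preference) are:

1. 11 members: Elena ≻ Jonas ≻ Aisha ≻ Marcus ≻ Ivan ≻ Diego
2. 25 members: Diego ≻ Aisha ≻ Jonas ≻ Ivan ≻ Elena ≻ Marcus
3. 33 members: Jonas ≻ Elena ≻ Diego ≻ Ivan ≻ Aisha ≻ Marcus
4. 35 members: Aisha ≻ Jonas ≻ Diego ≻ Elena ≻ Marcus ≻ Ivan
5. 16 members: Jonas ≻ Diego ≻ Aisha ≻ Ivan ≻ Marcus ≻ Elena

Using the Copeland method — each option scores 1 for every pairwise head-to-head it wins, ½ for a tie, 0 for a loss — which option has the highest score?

Jonas

Aisha: beats Ivan, Elena, and Marcus; ties Jonas; loses to Diego → score 3.5.
Ivan: beats Marcus; loses to Aisha, Diego, Elena, and Jonas → score 1.
Diego: beats Aisha, Ivan, Elena, and Marcus; loses to Jonas → score 4.
Elena: beats Ivan and Marcus; loses to Aisha, Diego, and Jonas → score 2.
Marcus: loses to Aisha, Ivan, Diego, Elena, and Jonas → score 0.
Jonas: beats Ivan, Diego, Elena, and Marcus; ties Aisha → score 4.5.
Jonas has the best pairwise record.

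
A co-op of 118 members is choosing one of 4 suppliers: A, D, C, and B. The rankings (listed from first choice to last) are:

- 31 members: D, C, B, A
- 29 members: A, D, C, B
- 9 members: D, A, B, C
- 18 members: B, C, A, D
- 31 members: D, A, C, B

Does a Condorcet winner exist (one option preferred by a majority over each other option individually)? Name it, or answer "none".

D vs A: 71–47 for D.
D vs C: 100–18 for D.
D vs B: 100–18 for D.
D beats every other option head-to-head.

D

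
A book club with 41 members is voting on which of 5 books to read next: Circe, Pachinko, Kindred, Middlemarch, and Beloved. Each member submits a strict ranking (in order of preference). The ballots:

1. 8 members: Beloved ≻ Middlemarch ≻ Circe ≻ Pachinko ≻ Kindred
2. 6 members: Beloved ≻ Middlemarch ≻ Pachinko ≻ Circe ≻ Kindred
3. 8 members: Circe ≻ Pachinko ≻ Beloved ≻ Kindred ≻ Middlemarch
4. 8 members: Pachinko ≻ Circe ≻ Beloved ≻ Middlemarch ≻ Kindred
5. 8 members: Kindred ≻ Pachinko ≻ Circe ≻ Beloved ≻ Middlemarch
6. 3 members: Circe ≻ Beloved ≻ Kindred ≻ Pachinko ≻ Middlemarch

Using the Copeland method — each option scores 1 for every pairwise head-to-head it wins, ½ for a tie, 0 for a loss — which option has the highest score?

Pachinko

Circe: beats Kindred, Middlemarch, and Beloved; loses to Pachinko → score 3.
Pachinko: beats Circe, Kindred, Middlemarch, and Beloved → score 4.
Kindred: loses to Circe, Pachinko, Middlemarch, and Beloved → score 0.
Middlemarch: beats Kindred; loses to Circe, Pachinko, and Beloved → score 1.
Beloved: beats Kindred and Middlemarch; loses to Circe and Pachinko → score 2.
Pachinko has the best pairwise record.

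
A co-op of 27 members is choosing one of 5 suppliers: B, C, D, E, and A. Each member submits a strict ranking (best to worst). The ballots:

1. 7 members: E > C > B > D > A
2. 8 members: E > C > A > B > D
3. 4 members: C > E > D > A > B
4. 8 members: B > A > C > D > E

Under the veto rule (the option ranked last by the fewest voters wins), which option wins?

Last-place votes: B 4, C 0, D 8, E 8, A 7.
C is ranked last by the fewest voters, so C wins.

C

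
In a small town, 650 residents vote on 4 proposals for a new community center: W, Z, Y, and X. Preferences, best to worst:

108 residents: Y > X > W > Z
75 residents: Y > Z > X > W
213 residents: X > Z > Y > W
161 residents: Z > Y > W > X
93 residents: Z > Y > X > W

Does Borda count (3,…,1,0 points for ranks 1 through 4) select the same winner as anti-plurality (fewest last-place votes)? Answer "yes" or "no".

no

Borda — scores: W 269, Z 1338, Y 1270, X 1023. Winner: Z.
Anti-plurality — last-place votes: W 381, Z 108, Y 0, X 161. Winner: Y.
The two methods disagree.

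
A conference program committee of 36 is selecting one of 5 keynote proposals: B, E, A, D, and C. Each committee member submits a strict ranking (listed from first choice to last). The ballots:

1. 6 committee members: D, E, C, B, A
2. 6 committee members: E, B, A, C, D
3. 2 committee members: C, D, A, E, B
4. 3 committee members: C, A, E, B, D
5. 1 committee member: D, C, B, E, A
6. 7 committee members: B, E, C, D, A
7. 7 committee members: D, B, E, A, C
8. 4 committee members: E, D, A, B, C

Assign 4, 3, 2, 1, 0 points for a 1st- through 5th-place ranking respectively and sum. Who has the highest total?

B: 6·1 + 6·3 + 2·0 + 3·1 + 1·2 + 7·4 + 7·3 + 4·1 = 82
E: 6·3 + 6·4 + 2·1 + 3·2 + 1·1 + 7·3 + 7·2 + 4·4 = 102
A: 6·0 + 6·2 + 2·2 + 3·3 + 1·0 + 7·0 + 7·1 + 4·2 = 40
D: 6·4 + 6·0 + 2·3 + 3·0 + 1·4 + 7·1 + 7·4 + 4·3 = 81
C: 6·2 + 6·1 + 2·4 + 3·4 + 1·3 + 7·2 + 7·0 + 4·0 = 55
E has the highest Borda score (102).

E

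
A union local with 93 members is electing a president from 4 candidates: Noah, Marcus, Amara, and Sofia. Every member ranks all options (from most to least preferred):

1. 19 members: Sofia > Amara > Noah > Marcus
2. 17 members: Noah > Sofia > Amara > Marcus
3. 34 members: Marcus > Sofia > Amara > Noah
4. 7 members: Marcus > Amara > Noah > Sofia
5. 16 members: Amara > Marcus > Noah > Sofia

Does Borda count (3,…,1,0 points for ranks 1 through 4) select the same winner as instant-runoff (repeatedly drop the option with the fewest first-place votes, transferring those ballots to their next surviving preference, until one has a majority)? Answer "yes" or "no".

no

Borda — scores: Noah 93, Marcus 155, Amara 151, Sofia 159. Winner: Sofia.
Instant-runoff — R1 Noah 17, Marcus 41, Amara 16, Sofia 19 (Amara out); R2 Noah 17, Marcus 57, Sofia 19 (Marcus winner). Winner: Marcus.
The two methods disagree.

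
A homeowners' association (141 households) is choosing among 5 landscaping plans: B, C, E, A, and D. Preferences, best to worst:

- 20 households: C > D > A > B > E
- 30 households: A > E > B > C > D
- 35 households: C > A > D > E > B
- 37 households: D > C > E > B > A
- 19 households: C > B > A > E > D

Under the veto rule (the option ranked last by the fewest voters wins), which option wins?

C

Last-place votes: B 35, C 0, E 20, A 37, D 49.
C is ranked last by the fewest voters, so C wins.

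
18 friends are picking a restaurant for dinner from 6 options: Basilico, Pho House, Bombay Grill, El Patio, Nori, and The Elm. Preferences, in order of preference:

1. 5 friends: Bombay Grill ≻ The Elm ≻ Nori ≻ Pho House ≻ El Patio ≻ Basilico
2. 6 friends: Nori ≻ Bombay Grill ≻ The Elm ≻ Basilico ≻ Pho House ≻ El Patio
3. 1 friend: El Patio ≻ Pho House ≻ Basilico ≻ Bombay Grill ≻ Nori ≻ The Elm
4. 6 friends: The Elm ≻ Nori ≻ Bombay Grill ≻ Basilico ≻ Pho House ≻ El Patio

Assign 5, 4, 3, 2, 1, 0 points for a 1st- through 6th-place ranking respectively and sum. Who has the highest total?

Nori

Basilico: 5·0 + 6·2 + 1·3 + 6·2 = 27
Pho House: 5·2 + 6·1 + 1·4 + 6·1 = 26
Bombay Grill: 5·5 + 6·4 + 1·2 + 6·3 = 69
El Patio: 5·1 + 6·0 + 1·5 + 6·0 = 10
Nori: 5·3 + 6·5 + 1·1 + 6·4 = 70
The Elm: 5·4 + 6·3 + 1·0 + 6·5 = 68
Nori has the highest Borda score (70).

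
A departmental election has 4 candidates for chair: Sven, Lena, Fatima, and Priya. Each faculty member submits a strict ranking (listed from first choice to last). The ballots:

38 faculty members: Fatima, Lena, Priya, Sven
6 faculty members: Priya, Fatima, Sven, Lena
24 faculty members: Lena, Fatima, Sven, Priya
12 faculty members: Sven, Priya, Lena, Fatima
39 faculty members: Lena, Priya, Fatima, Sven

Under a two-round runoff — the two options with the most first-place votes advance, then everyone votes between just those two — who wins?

Round 1 first-place votes: Sven 12, Lena 63, Fatima 38, Priya 6.
Lena and Fatima advance.
Runoff: Lena is preferred to Fatima by 75 voters; Fatima by 44.
Lena wins the runoff.

Lena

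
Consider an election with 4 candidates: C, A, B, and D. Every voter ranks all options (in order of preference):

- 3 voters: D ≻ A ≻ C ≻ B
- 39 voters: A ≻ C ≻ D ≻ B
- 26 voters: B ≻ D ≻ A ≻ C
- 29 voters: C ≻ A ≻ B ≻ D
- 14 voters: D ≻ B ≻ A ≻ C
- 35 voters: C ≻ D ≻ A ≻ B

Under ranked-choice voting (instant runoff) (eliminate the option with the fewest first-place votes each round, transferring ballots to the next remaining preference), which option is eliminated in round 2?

B

Round 1: C 64, A 39, B 26, D 17. Eliminate D.
Round 2: C 64, A 42, B 40. Eliminate B.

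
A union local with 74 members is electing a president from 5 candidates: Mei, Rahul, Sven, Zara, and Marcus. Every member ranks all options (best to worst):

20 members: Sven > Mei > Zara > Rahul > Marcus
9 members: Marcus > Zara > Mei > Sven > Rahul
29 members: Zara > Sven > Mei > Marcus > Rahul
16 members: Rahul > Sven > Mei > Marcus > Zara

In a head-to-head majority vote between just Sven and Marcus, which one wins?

Voters preferring Sven to Marcus: 65; preferring Marcus to Sven: 9.
Sven wins the head-to-head.

Sven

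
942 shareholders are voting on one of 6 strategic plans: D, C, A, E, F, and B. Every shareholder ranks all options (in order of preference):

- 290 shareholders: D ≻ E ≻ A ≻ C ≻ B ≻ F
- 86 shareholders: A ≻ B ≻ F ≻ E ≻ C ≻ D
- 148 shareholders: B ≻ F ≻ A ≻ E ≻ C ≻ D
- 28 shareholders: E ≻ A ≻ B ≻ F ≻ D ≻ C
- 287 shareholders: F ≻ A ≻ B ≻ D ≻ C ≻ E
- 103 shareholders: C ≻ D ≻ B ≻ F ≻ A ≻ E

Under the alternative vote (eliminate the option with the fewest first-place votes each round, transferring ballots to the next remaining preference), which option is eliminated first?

E

Round 1: D 290, C 103, A 86, E 28, F 287, B 148. Eliminate E.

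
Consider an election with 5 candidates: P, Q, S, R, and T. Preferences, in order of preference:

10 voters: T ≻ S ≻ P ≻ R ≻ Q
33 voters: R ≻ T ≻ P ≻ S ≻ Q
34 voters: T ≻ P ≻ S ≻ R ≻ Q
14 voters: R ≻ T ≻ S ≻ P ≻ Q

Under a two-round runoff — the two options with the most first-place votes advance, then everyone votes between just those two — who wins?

R

Round 1 first-place votes: P 0, Q 0, S 0, R 47, T 44.
R and T advance.
Runoff: R is preferred to T by 47 voters; T by 44.
R wins the runoff.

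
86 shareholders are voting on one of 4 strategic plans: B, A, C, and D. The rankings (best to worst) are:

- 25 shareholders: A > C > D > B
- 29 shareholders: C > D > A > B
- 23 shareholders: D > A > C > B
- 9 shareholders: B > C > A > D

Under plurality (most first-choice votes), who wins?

First-place votes: B 9, A 25, C 29, D 23.
C has the most first-place votes.

C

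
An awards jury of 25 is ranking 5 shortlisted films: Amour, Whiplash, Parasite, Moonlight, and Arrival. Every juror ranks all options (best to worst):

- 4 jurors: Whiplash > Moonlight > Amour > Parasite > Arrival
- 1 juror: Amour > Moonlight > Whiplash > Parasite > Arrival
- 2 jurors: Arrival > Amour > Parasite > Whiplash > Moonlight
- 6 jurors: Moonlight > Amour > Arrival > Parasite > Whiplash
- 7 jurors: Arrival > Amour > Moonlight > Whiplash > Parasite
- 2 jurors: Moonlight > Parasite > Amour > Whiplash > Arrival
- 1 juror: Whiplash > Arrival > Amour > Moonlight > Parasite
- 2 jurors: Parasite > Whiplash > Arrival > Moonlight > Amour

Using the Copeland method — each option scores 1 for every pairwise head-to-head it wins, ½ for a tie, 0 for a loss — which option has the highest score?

Amour: beats Whiplash, Parasite, and Arrival; loses to Moonlight → score 3.
Whiplash: beats Parasite; loses to Amour, Moonlight, and Arrival → score 1.
Parasite: loses to Amour, Whiplash, Moonlight, and Arrival → score 0.
Moonlight: beats Amour, Whiplash, Parasite, and Arrival → score 4.
Arrival: beats Whiplash and Parasite; loses to Amour and Moonlight → score 2.
Moonlight has the best pairwise record.

Moonlight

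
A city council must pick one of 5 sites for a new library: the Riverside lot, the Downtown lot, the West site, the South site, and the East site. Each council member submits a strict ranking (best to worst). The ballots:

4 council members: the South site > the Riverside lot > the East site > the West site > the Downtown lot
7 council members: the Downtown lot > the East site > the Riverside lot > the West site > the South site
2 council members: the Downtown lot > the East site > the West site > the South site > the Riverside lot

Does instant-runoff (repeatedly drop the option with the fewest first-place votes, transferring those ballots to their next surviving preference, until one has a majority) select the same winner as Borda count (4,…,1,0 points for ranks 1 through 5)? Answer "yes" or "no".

Instant-runoff — R1 the Riverside lot 0, the Downtown lot 9, the West site 0, the South site 4, the East site 0 (the Downtown lot winner). Winner: the Downtown lot.
Borda — scores: the Riverside lot 26, the Downtown lot 36, the West site 15, the South site 18, the East site 35. Winner: the Downtown lot.
The two methods agree.

yes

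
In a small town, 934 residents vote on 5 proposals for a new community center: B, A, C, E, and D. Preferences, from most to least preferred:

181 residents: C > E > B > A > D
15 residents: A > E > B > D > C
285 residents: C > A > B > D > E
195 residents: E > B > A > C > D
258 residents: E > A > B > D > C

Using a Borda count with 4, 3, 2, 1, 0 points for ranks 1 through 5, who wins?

B: 181·2 + 15·2 + 285·2 + 195·3 + 258·2 = 2063
A: 181·1 + 15·4 + 285·3 + 195·2 + 258·3 = 2260
C: 181·4 + 15·0 + 285·4 + 195·1 + 258·0 = 2059
E: 181·3 + 15·3 + 285·0 + 195·4 + 258·4 = 2400
D: 181·0 + 15·1 + 285·1 + 195·0 + 258·1 = 558
E has the highest Borda score (2400).

E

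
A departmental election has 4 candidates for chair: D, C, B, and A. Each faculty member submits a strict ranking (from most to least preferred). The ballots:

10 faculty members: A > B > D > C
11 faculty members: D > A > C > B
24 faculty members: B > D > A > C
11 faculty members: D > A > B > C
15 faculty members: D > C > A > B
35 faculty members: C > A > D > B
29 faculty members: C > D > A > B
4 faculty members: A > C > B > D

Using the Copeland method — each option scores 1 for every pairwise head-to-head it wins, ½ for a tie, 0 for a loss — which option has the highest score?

D: beats C, B, and A → score 3.
C: beats B and A; loses to D → score 2.
B: loses to D, C, and A → score 0.
A: beats B; loses to D and C → score 1.
D has the best pairwise record.

D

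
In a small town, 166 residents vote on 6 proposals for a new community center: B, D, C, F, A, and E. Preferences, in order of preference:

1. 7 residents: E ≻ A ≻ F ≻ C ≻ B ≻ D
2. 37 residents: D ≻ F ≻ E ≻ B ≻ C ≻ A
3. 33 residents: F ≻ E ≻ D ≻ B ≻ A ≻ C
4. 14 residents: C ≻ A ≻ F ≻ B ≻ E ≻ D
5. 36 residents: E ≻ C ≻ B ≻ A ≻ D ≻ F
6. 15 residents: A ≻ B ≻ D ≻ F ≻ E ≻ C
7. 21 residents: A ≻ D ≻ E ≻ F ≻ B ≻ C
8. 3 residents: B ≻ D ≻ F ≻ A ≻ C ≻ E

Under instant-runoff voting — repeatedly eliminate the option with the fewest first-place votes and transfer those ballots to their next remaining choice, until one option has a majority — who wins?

E

Round 1: B 3, D 37, C 14, F 33, A 36, E 43. Eliminate B.
Round 2: D 40, C 14, F 33, A 36, E 43. Eliminate C.
Round 3: D 40, F 33, A 50, E 43. Eliminate F.
Round 4: D 40, A 50, E 76. Eliminate D.
Round 5: A 53, E 113. E has a majority.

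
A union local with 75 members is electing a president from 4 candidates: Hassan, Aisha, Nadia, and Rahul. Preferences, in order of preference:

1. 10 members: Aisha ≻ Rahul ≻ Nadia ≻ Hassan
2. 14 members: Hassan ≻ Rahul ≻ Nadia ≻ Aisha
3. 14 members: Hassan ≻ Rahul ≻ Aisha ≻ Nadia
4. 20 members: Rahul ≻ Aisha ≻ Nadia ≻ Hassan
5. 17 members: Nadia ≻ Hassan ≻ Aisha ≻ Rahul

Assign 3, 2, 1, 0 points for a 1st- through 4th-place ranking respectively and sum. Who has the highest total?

Rahul

Hassan: 10·0 + 14·3 + 14·3 + 20·0 + 17·2 = 118
Aisha: 10·3 + 14·0 + 14·1 + 20·2 + 17·1 = 101
Nadia: 10·1 + 14·1 + 14·0 + 20·1 + 17·3 = 95
Rahul: 10·2 + 14·2 + 14·2 + 20·3 + 17·0 = 136
Rahul has the highest Borda score (136).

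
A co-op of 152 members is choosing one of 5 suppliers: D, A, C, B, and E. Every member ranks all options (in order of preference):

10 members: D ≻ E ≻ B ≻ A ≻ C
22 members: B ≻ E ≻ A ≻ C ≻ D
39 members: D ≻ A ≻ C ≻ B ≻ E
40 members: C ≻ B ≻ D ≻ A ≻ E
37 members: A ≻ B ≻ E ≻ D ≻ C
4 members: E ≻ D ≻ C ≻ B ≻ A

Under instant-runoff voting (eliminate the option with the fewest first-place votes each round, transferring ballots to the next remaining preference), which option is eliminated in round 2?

Round 1: D 49, A 37, C 40, B 22, E 4. Eliminate E.
Round 2: D 53, A 37, C 40, B 22. Eliminate B.

B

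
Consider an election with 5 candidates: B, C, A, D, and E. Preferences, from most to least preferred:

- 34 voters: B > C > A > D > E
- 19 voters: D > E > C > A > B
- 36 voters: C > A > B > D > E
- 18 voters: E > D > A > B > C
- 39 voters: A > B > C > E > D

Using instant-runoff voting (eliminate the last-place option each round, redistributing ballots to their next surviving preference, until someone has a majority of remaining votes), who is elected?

Round 1: B 34, C 36, A 39, D 19, E 18. Eliminate E.
Round 2: B 34, C 36, A 39, D 37. Eliminate B.
Round 3: C 70, A 39, D 37. Eliminate D.
Round 4: C 89, A 57. C has a majority.

C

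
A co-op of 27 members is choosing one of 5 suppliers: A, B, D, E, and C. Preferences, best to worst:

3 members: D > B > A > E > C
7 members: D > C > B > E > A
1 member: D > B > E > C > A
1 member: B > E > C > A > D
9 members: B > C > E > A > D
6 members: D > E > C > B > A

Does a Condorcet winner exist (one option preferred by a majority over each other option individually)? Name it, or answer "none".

D vs A: 17–10 for D.
D vs B: 17–10 for D.
D vs E: 17–10 for D.
D vs C: 17–10 for D.
D beats every other option head-to-head.

D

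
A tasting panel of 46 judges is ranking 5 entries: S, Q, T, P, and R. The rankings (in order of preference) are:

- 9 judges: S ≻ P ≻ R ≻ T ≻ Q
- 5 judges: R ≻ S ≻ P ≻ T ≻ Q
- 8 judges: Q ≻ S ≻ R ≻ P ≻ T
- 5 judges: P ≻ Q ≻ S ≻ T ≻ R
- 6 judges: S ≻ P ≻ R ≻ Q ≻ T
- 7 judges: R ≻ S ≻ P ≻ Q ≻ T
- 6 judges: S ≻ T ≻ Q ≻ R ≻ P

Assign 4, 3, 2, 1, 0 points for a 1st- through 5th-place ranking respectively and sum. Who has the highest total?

S

S: 9·4 + 5·3 + 8·3 + 5·2 + 6·4 + 7·3 + 6·4 = 154
Q: 9·0 + 5·0 + 8·4 + 5·3 + 6·1 + 7·1 + 6·2 = 72
T: 9·1 + 5·1 + 8·0 + 5·1 + 6·0 + 7·0 + 6·3 = 37
P: 9·3 + 5·2 + 8·1 + 5·4 + 6·3 + 7·2 + 6·0 = 97
R: 9·2 + 5·4 + 8·2 + 5·0 + 6·2 + 7·4 + 6·1 = 100
S has the highest Borda score (154).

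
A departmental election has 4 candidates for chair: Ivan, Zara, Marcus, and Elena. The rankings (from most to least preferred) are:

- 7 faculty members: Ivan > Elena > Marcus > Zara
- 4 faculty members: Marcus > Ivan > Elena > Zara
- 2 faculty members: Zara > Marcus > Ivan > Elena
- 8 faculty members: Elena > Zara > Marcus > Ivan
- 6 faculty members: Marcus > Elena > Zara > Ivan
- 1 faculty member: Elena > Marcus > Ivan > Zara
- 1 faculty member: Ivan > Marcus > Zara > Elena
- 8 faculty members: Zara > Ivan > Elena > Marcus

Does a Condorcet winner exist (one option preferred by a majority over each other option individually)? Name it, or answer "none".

Checking pairwise contests:
Zara beats Ivan 24–13.
Marcus beats Zara 19–18.
Elena beats Marcus 24–13.
Ivan beats Elena 22–15.
Every option loses at least one head-to-head, so there is no Condorcet winner.

none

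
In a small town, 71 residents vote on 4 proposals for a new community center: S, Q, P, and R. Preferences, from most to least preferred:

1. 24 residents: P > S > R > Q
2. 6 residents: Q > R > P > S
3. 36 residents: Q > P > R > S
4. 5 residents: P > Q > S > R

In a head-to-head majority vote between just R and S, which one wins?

Voters preferring R to S: 42; preferring S to R: 29.
R wins the head-to-head.

R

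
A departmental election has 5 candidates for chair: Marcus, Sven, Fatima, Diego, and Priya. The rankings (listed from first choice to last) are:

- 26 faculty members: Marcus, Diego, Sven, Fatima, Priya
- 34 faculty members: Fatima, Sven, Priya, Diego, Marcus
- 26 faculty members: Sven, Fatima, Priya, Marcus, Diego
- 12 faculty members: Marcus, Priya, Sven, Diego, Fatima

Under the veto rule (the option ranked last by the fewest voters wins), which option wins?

Sven

Last-place votes: Marcus 34, Sven 0, Fatima 12, Diego 26, Priya 26.
Sven is ranked last by the fewest voters, so Sven wins.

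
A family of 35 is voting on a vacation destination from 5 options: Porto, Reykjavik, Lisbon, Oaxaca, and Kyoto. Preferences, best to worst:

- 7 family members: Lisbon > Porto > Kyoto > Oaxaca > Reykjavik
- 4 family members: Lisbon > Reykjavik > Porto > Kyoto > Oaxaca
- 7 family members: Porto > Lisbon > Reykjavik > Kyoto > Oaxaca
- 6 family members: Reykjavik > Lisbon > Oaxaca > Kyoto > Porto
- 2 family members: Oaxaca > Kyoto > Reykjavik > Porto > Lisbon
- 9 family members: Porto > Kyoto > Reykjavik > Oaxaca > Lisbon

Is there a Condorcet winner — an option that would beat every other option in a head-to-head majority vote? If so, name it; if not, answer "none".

Porto vs Reykjavik: 23–12 for Porto.
Porto vs Lisbon: 18–17 for Porto.
Porto vs Oaxaca: 27–8 for Porto.
Porto vs Kyoto: 27–8 for Porto.
Porto beats every other option head-to-head.

Porto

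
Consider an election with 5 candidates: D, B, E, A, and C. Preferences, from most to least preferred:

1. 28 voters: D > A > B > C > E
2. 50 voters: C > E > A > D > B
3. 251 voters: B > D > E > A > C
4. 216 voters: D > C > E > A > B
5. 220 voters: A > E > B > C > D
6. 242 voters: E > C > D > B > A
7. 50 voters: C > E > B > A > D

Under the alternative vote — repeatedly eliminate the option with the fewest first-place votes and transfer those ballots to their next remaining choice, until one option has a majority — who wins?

Round 1: D 244, B 251, E 242, A 220, C 100. Eliminate C.
Round 2: D 244, B 251, E 342, A 220. Eliminate A.
Round 3: D 244, B 251, E 562. E has a majority.

E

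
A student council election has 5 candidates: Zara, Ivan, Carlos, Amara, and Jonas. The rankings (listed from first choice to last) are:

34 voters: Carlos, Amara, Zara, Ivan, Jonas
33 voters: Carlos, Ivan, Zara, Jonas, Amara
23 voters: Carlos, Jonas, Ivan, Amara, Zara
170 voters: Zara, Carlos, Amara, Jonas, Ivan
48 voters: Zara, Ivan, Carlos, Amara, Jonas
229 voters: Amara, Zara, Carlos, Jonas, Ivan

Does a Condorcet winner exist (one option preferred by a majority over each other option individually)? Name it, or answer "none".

Checking pairwise contests:
Amara beats Zara 286–251.
Zara beats Ivan 481–56.
Zara beats Carlos 447–90.
Carlos beats Amara 308–229.
Zara beats Jonas 514–23.
Every option loses at least one head-to-head, so there is no Condorcet winner.

none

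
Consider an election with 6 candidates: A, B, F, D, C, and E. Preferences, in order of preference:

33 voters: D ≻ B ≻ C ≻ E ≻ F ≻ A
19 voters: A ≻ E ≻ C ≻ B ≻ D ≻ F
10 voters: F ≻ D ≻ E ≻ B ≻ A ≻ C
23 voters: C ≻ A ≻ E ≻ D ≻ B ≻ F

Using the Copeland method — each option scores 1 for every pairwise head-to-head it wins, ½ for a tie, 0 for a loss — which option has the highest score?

D

A: loses to B, F, D, C, and E → score 0.
B: beats A, F, and C; loses to D and E → score 3.
F: beats A; loses to B, D, C, and E → score 1.
D: beats A, B, F, C, and E → score 5.
C: beats A, F, and E; loses to B and D → score 3.
E: beats A, B, and F; loses to D and C → score 3.
D has the best pairwise record.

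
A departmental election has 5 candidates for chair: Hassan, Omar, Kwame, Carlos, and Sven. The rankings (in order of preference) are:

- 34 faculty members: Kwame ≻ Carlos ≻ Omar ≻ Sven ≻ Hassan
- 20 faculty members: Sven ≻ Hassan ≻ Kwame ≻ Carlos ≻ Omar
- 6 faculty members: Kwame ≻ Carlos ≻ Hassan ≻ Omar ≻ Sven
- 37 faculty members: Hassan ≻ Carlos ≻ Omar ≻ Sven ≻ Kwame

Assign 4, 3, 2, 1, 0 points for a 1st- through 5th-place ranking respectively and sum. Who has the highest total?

Carlos

Hassan: 34·0 + 20·3 + 6·2 + 37·4 = 220
Omar: 34·2 + 20·0 + 6·1 + 37·2 = 148
Kwame: 34·4 + 20·2 + 6·4 + 37·0 = 200
Carlos: 34·3 + 20·1 + 6·3 + 37·3 = 251
Sven: 34·1 + 20·4 + 6·0 + 37·1 = 151
Carlos has the highest Borda score (251).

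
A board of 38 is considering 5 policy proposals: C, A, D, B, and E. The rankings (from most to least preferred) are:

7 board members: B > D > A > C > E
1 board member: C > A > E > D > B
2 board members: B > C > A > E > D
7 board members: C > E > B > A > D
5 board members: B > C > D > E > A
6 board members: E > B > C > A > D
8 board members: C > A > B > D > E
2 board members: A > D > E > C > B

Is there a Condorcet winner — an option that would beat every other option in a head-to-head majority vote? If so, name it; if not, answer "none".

B vs C: 20–18 for B.
B vs A: 27–11 for B.
B vs D: 35–3 for B.
B vs E: 22–16 for B.
B beats every other option head-to-head.

B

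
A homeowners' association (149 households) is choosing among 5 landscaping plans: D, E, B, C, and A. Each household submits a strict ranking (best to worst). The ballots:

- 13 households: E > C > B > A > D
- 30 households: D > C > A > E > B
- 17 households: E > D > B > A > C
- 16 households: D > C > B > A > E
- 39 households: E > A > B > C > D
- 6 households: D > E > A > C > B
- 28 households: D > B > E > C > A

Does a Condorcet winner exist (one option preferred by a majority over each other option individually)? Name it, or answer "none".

D vs E: 80–69 for D.
D vs B: 97–52 for D.
D vs C: 97–52 for D.
D vs A: 97–52 for D.
D beats every other option head-to-head.

D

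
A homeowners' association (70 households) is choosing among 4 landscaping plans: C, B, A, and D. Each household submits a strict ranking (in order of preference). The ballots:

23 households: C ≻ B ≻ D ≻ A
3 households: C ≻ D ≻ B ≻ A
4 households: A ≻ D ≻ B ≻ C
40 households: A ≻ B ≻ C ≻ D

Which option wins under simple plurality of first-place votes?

First-place votes: C 26, B 0, A 44, D 0.
A has the most first-place votes.

A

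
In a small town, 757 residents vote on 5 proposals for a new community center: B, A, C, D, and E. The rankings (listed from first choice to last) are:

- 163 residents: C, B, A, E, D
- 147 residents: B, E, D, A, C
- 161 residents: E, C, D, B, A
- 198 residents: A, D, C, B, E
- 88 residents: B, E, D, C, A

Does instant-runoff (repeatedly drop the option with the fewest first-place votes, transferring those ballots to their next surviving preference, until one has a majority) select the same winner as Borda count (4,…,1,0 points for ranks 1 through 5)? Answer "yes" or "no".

Instant-runoff — R1 B 235, A 198, C 163, D 0, E 161 (D out); R2 B 235, A 198, C 163, E 161 (E out); R3 B 235, A 198, C 324 (A out); R4 B 235, C 522 (C winner). Winner: C.
Borda — scores: B 1788, A 1265, C 1619, D 1386, E 1512. Winner: B.
The two methods disagree.

no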